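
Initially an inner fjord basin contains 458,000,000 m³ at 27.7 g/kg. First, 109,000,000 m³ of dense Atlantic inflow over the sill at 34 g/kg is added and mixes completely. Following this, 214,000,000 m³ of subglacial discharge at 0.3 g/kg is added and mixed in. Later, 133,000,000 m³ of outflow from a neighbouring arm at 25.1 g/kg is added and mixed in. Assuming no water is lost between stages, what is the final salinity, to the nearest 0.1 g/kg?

21.7 g/kg

Salt balance:
Initial salt = 458,000,000×27.7 = 12,686,600,000
After stage 1: salt = 12,686,600,000 + 109,000,000×34 = 16,392,600,000; volume = 567,000,000 m³; S = 28.911 g/kg
After stage 2: salt = 16,392,600,000 + 214,000,000×0.3 = 16,456,800,000; volume = 781,000,000 m³; S = 21.071 g/kg
After stage 3: salt = 16,456,800,000 + 133,000,000×25.1 = 19,795,100,000; volume = 914,000,000 m³
S = 19,795,100,000 / 914,000,000 = 21.6577 g/kg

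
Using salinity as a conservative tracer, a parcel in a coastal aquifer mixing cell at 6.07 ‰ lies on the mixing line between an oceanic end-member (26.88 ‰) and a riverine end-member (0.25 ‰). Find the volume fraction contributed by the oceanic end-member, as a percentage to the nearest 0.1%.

Let g be the oceanic fraction. Salt balance per unit volume:
g×26.88 + (1−g)×0.25 = 6.07
g = (6.07 − 0.25) / (26.88 − 0.25) = 5.82/26.63 = 0.2186

21.9%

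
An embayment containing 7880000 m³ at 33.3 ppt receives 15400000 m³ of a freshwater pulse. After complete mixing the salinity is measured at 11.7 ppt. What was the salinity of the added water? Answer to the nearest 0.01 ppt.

0.65 ppt

Salt balance: 7,880,000×33.3 + 15,400,000×S = 23,280,000×11.7
262,404,000 + 15,400,000·S = 272,376,000
S = (272,376,000 − 262,404,000) / 15,400,000 = 0.6475 ppt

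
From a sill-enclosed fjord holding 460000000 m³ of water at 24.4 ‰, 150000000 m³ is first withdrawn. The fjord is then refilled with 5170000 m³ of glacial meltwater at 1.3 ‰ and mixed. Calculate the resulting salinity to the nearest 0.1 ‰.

24.0 ‰

Remaining after removal: 310,000,000 m³ at 24.4 ‰ (salt = 7,564,000,000)
After addition: salt = 7,564,000,000 + 5,170,000×1.3 = 7,570,721,000; volume = 315,170,000 m³
S = 7,570,721,000 / 315,170,000 = 24.0211 ‰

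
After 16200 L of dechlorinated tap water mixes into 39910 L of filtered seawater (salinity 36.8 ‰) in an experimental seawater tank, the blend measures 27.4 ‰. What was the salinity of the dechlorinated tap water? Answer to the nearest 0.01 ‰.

4.24 ‰

Salt balance: 39,910×36.8 + 16,200×S = 56,110×27.4
1,468,688 + 16,200·S = 1,537,414
S = (1,537,414 − 1,468,688) / 16,200 = 4.2423 ‰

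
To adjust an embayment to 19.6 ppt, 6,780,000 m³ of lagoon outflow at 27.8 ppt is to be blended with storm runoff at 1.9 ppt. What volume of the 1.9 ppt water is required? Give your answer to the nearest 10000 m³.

Salt balance: 6,780,000×27.8 + V×1.9 = (6,780,000+V)×19.6
188,484,000 + 1.9V = 132,888,000 + 19.6V
55,596,000 = 17.7V
V = 3,141,016.95 m³

3140000 m³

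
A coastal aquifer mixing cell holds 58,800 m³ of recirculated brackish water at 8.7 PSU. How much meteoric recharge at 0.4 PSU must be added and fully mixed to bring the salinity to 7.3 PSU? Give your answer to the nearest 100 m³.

Salt balance: 58,800×8.7 + V×0.4 = (58,800+V)×7.3
511,560 + 0.4V = 429,240 + 7.3V
82,320 = 6.9V
V = 11,930.43 m³

11900 m³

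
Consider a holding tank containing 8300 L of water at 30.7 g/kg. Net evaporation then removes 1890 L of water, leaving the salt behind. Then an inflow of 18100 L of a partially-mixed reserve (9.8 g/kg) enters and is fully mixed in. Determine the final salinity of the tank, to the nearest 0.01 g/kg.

17.63 g/kg

After evaporation: salt = 8,300×30.7 = 254,810; volume = 8,300 − 1,890 = 6,410 L
After mixing: salt = 254,810 + 18,100×9.8 = 432,190; volume = 6,410 + 18,100 = 24,510 L
S = 432,190 / 24,510 = 17.6332 g/kg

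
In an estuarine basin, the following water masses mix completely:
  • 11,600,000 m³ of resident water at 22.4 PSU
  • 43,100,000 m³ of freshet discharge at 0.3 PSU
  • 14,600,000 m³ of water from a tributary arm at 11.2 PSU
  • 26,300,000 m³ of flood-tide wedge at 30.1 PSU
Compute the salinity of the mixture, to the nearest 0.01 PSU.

Salt balance:
salt = 11,600,000×22.4 + 43,100,000×0.3 + 14,600,000×11.2 + 26,300,000×30.1 = 259,840,000 + 12,930,000 + 163,520,000 + 791,630,000 = 1,227,920,000
volume = 11,600,000 + 43,100,000 + 14,600,000 + 26,300,000 = 95,600,000 m³
S = 1,227,920,000 / 95,600,000 = 12.8444 PSU

12.84 PSU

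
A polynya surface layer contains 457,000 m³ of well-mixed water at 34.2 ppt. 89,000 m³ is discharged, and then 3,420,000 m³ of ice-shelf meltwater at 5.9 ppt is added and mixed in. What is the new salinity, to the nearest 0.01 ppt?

8.65 ppt

Remaining after removal: 368,000 m³ at 34.2 ppt (salt = 12,585,600)
After addition: salt = 12,585,600 + 3,420,000×5.9 = 32,763,600; volume = 3,788,000 m³
S = 32,763,600 / 3,788,000 = 8.6493 ppt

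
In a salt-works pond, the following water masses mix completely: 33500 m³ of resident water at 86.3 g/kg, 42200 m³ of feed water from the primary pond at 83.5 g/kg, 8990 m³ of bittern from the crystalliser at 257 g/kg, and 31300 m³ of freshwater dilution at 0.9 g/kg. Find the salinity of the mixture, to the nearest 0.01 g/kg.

75.47 g/kg

Weighted by volume,
salt = 33,500×86.3 + 42,200×83.5 + 8,990×257 + 31,300×0.9 = 2,891,050 + 3,523,700 + 2,310,430 + 28,170 = 8,753,350
volume = 33,500 + 42,200 + 8,990 + 31,300 = 115,990 m³
S = 8,753,350 / 115,990 = 75.4664 g/kg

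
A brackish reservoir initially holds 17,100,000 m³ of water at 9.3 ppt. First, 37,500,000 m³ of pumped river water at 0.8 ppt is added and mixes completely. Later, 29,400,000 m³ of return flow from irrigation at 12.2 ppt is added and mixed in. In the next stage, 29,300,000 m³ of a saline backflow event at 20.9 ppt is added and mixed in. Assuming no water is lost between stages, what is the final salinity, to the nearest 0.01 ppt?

10.24 ppt

Mass of salt is conserved:
Initial salt = 17,100,000×9.3 = 159,030,000
After stage 1: salt = 159,030,000 + 37,500,000×0.8 = 189,030,000; volume = 54,600,000 m³; S = 3.462 ppt
After stage 2: salt = 189,030,000 + 29,400,000×12.2 = 547,710,000; volume = 84,000,000 m³; S = 6.52 ppt
After stage 3: salt = 547,710,000 + 29,300,000×20.9 = 1,160,080,000; volume = 113,300,000 m³
S = 1,160,080,000 / 113,300,000 = 10.239 ppt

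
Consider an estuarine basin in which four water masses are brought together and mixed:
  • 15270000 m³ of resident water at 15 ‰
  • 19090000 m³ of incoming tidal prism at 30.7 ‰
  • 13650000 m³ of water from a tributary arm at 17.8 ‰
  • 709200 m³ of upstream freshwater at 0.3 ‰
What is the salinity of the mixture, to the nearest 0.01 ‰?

21.72 ‰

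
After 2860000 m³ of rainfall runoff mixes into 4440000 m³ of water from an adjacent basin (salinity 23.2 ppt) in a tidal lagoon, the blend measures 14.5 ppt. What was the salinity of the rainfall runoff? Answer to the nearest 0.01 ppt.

Salt balance: 4,440,000×23.2 + 2,860,000×S = 7,300,000×14.5
103,008,000 + 2,860,000·S = 105,850,000
S = (105,850,000 − 103,008,000) / 2,860,000 = 0.9937 ppt

0.99 ppt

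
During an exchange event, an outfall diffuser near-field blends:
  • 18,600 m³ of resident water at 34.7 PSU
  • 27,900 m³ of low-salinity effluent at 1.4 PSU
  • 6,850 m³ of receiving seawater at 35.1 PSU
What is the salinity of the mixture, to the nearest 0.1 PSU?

17.3 PSU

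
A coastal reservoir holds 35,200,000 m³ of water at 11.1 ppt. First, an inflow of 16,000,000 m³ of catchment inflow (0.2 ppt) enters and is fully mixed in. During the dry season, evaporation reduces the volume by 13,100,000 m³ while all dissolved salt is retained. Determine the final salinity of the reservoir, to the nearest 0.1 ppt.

After mixing: salt = 35,200,000×11.1 + 16,000,000×0.2 = 393,920,000; volume = 51,200,000 m³
After evaporation: salt unchanged = 393,920,000; volume = 51,200,000 − 13,100,000 = 38,100,000 m³
S = 393,920,000 / 38,100,000 = 10.3391 ppt

10.3 ppt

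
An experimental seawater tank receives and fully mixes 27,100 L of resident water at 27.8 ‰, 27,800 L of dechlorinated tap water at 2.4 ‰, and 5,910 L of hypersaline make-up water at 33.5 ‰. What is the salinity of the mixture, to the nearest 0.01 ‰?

16.74 ‰

Mass of salt is conserved:
salt = 27,100×27.8 + 27,800×2.4 + 5,910×33.5 = 753,380 + 66,720 + 197,985 = 1,018,085
volume = 27,100 + 27,800 + 5,910 = 60,810 L
S = 1,018,085 / 60,810 = 16.7421 ‰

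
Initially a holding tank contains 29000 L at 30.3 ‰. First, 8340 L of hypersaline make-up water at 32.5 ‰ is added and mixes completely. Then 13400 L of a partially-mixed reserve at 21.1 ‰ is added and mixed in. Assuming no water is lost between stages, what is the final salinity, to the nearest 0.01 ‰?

28.23 ‰

Conserving salt mass:
Initial salt = 29,000×30.3 = 878,700
After stage 1: salt = 878,700 + 8,340×32.5 = 1,149,750; volume = 37,340 L; S = 30.791 ‰
After stage 2: salt = 1,149,750 + 13,400×21.1 = 1,432,490; volume = 50,740 L
S = 1,432,490 / 50,740 = 28.232 ‰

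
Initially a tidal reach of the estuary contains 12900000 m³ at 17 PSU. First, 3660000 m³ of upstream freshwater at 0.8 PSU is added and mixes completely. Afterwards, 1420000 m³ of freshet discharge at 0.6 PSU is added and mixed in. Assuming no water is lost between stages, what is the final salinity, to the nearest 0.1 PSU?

Salt balance:
Initial salt = 12,900,000×17 = 219,300,000
After stage 1: salt = 219,300,000 + 3,660,000×0.8 = 222,228,000; volume = 16,560,000 m³; S = 13.42 PSU
After stage 2: salt = 222,228,000 + 1,420,000×0.6 = 223,080,000; volume = 17,980,000 m³
S = 223,080,000 / 17,980,000 = 12.4071 PSU

12.4 PSU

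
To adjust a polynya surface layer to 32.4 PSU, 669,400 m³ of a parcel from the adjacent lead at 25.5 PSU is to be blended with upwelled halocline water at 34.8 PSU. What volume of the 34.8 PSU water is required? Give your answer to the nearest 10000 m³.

1920000 m³

Salt balance: 669,400×25.5 + V×34.8 = (669,400+V)×32.4
17,069,700 + 34.8V = 21,688,560 + 32.4V
4,618,860 = 2.4V
V = 1,924,525 m³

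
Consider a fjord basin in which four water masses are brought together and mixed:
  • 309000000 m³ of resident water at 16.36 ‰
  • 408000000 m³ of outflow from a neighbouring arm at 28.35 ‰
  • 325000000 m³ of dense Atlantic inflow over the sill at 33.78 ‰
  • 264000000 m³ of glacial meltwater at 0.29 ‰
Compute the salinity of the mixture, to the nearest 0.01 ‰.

21.19 ‰

Conserving salt mass:
salt = 309,000,000×16.36 + 408,000,000×28.35 + 325,000,000×33.78 + 264,000,000×0.29 = 5,055,240,000 + 11,566,800,000 + 10,978,500,000 + 76,560,000 = 27,677,100,000
volume = 309,000,000 + 408,000,000 + 325,000,000 + 264,000,000 = 1,306,000,000 m³
S = 27,677,100,000 / 1,306,000,000 = 21.1923 ‰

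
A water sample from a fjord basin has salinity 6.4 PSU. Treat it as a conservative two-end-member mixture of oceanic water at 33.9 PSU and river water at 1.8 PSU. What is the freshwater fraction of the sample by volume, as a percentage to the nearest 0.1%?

Let f be the freshwater fraction. Salt balance per unit volume:
f×1.8 + (1−f)×33.9 = 6.4
f = (33.9 − 6.4) / (33.9 − 1.8) = 27.5/32.1 = 0.8567

85.7%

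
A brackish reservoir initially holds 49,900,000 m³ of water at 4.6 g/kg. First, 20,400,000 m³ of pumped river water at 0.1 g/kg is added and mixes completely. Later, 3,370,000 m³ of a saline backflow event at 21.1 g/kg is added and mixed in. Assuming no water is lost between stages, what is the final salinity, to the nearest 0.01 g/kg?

4.11 g/kg

Conserving salt mass:
Initial salt = 49,900,000×4.6 = 229,540,000
After stage 1: salt = 229,540,000 + 20,400,000×0.1 = 231,580,000; volume = 70,300,000 m³; S = 3.294 g/kg
After stage 2: salt = 231,580,000 + 3,370,000×21.1 = 302,687,000; volume = 73,670,000 m³
S = 302,687,000 / 73,670,000 = 4.1087 g/kg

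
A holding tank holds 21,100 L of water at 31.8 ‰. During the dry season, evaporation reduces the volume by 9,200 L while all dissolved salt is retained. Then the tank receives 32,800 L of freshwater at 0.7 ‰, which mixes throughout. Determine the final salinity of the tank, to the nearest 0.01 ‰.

After evaporation: salt = 21,100×31.8 = 670,980; volume = 21,100 − 9,200 = 11,900 L
After mixing: salt = 670,980 + 32,800×0.7 = 693,940; volume = 11,900 + 32,800 = 44,700 L
S = 693,940 / 44,700 = 15.5244 ‰

15.52 ‰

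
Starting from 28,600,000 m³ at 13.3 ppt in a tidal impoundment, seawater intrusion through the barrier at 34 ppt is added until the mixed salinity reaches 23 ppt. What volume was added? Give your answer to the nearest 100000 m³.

25200000 m³

Salt balance: 28,600,000×13.3 + V×34 = (28,600,000+V)×23
380,380,000 + 34V = 657,800,000 + 23V
277,420,000 = 11V
V = 25,220,000 m³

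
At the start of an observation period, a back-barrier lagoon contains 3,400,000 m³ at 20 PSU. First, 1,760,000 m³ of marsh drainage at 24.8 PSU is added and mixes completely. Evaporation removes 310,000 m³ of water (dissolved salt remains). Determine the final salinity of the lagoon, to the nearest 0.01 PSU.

After mixing: salt = 3,400,000×20 + 1,760,000×24.8 = 111,648,000; volume = 5,160,000 m³
After evaporation: salt unchanged = 111,648,000; volume = 5,160,000 − 310,000 = 4,850,000 m³
S = 111,648,000 / 4,850,000 = 23.0202 PSU

23.02 PSU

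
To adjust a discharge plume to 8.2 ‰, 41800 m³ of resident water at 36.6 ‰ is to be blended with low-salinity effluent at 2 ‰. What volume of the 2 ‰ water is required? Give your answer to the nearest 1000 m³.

Salt balance: 41,800×36.6 + V×2 = (41,800+V)×8.2
1,529,880 + 2V = 342,760 + 8.2V
1,187,120 = 6.2V
V = 191,470.97 m³

191000 m³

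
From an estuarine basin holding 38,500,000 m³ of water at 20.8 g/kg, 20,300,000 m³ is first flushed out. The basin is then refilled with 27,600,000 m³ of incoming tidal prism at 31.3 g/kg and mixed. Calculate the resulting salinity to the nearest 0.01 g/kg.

27.13 g/kg

Remaining after removal: 18,200,000 m³ at 20.8 g/kg (salt = 378,560,000)
After addition: salt = 378,560,000 + 27,600,000×31.3 = 1,242,440,000; volume = 45,800,000 m³
S = 1,242,440,000 / 45,800,000 = 27.1275 g/kg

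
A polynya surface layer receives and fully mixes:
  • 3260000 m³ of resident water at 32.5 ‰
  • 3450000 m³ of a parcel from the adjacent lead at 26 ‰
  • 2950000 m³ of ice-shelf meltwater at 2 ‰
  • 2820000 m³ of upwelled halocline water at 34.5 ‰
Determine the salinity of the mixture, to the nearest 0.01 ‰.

Total salt / total volume:
salt = 3,260,000×32.5 + 3,450,000×26 + 2,950,000×2 + 2,820,000×34.5 = 105,950,000 + 89,700,000 + 5,900,000 + 97,290,000 = 298,840,000
volume = 3,260,000 + 3,450,000 + 2,950,000 + 2,820,000 = 12,480,000 m³
S = 298,840,000 / 12,480,000 = 23.9455 ‰

23.95 ‰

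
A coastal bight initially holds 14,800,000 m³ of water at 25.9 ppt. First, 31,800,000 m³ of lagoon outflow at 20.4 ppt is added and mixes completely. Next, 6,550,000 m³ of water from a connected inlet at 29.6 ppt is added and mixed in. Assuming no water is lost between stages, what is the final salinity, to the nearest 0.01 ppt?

23.07 ppt

Weighted by volume,
Initial salt = 14,800,000×25.9 = 383,320,000
After stage 1: salt = 383,320,000 + 31,800,000×20.4 = 1,032,040,000; volume = 46,600,000 m³; S = 22.147 ppt
After stage 2: salt = 1,032,040,000 + 6,550,000×29.6 = 1,225,920,000; volume = 53,150,000 m³
S = 1,225,920,000 / 53,150,000 = 23.0653 ppt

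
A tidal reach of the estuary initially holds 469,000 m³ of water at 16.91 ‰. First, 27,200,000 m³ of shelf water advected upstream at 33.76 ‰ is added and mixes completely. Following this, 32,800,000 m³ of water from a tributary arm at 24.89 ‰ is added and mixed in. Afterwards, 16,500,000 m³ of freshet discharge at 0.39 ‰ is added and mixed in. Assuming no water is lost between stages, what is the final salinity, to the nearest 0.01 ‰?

22.72 ‰

Total salt / total volume:
Initial salt = 469,000×16.91 = 7,930,790
After stage 1: salt = 7,930,790 + 27,200,000×33.76 = 926,202,790; volume = 27,669,000 m³; S = 33.474 ‰
After stage 2: salt = 926,202,790 + 32,800,000×24.89 = 1,742,594,790; volume = 60,469,000 m³; S = 28.818 ‰
After stage 3: salt = 1,742,594,790 + 16,500,000×0.39 = 1,749,029,790; volume = 76,969,000 m³
S = 1,749,029,790 / 76,969,000 = 22.7238 ‰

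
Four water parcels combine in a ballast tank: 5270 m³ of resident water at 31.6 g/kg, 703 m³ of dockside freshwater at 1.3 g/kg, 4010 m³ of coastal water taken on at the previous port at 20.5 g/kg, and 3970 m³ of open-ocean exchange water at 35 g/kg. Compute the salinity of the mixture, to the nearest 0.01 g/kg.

27.85 g/kg

Total salt / total volume:
salt = 5,270×31.6 + 703×1.3 + 4,010×20.5 + 3,970×35 = 166,532 + 913.9 + 82,205 + 138,950 = 388,600.9
volume = 5,270 + 703 + 4,010 + 3,970 = 13,953 m³
S = 388,600.9 / 13,953 = 27.8507 g/kg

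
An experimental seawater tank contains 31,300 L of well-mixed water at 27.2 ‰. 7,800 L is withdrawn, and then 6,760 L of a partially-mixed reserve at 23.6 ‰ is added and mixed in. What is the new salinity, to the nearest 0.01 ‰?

Remaining after removal: 23,500 L at 27.2 ‰ (salt = 639,200)
After addition: salt = 639,200 + 6,760×23.6 = 798,736; volume = 30,260 L
S = 798,736 / 30,260 = 26.3958 ‰

26.40 ‰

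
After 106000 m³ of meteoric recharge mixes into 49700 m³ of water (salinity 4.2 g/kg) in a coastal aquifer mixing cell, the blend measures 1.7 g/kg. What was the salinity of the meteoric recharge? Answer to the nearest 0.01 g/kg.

0.53 g/kg

Salt balance: 49,700×4.2 + 106,000×S = 155,700×1.7
208,740 + 106,000·S = 264,690
S = (264,690 − 208,740) / 106,000 = 0.5278 g/kg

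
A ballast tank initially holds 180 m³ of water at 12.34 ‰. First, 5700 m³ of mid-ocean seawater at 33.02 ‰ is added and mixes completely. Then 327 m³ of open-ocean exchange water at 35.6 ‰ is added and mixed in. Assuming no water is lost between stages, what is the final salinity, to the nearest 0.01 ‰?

32.56 ‰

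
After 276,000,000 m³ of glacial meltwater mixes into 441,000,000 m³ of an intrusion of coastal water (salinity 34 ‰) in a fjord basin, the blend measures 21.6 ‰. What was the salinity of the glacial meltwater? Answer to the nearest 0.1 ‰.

Salt balance: 441,000,000×34 + 276,000,000×S = 717,000,000×21.6
14,994,000,000 + 276,000,000·S = 15,487,200,000
S = (15,487,200,000 − 14,994,000,000) / 276,000,000 = 1.787 ‰

1.8 ‰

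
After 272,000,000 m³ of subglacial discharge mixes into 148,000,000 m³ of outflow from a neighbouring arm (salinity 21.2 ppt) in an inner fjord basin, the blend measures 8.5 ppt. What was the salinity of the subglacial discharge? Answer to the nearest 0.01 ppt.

1.59 ppt

Salt balance: 148,000,000×21.2 + 272,000,000×S = 420,000,000×8.5
3,137,600,000 + 272,000,000·S = 3,570,000,000
S = (3,570,000,000 − 3,137,600,000) / 272,000,000 = 1.5897 ppt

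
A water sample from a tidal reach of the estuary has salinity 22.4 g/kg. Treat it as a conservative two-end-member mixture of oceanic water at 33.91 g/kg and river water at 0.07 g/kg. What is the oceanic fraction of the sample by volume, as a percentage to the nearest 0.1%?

Let g be the oceanic fraction. Salt balance per unit volume:
g×33.91 + (1−g)×0.07 = 22.4
g = (22.4 − 0.07) / (33.91 − 0.07) = 22.33/33.84 = 0.6599

66.0%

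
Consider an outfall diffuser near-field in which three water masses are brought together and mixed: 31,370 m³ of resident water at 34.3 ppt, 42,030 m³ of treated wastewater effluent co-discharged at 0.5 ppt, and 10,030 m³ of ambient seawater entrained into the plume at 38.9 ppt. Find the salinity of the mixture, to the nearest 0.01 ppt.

Mass of salt is conserved:
salt = 31,370×34.3 + 42,030×0.5 + 10,030×38.9 = 1,075,991 + 21,015 + 390,167 = 1,487,173
volume = 31,370 + 42,030 + 10,030 = 83,430 m³
S = 1,487,173 / 83,430 = 17.8254 ppt

17.83 ppt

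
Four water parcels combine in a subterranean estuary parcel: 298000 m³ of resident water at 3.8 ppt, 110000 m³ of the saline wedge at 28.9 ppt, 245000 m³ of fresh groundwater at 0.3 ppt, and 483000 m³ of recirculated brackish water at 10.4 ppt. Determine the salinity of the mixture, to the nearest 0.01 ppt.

Mass of salt is conserved:
salt = 298,000×3.8 + 110,000×28.9 + 245,000×0.3 + 483,000×10.4 = 1,132,400 + 3,179,000 + 73,500 + 5,023,200 = 9,408,100
volume = 298,000 + 110,000 + 245,000 + 483,000 = 1,136,000 m³
S = 9,408,100 / 1,136,000 = 8.2818 ppt

8.28 ppt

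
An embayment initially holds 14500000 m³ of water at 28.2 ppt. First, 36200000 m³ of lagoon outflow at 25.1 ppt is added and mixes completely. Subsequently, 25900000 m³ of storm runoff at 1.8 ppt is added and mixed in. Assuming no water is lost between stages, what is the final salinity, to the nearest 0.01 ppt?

17.81 ppt

Weighted by volume,
Initial salt = 14,500,000×28.2 = 408,900,000
After stage 1: salt = 408,900,000 + 36,200,000×25.1 = 1,317,520,000; volume = 50,700,000 m³; S = 25.987 ppt
After stage 2: salt = 1,317,520,000 + 25,900,000×1.8 = 1,364,140,000; volume = 76,600,000 m³
S = 1,364,140,000 / 76,600,000 = 17.8086 ppt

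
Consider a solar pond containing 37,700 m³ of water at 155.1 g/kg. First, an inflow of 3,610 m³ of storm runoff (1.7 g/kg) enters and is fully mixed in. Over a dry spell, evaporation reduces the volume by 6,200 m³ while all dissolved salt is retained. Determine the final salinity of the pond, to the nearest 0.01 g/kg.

After mixing: salt = 37,700×155.1 + 3,610×1.7 = 5,853,407; volume = 41,310 m³
After evaporation: salt unchanged = 5,853,407; volume = 41,310 − 6,200 = 35,110 m³
S = 5,853,407 / 35,110 = 166.7162 g/kg

166.72 g/kg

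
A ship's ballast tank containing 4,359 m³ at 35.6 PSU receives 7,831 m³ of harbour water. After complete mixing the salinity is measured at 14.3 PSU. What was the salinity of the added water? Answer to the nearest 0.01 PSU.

2.44 PSU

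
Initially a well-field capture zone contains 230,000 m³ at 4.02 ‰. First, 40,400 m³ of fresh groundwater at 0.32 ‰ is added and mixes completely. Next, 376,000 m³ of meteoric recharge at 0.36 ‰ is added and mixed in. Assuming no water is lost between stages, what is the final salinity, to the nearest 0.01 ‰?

Total salt / total volume:
Initial salt = 230,000×4.02 = 924,600
After stage 1: salt = 924,600 + 40,400×0.32 = 937,528; volume = 270,400 m³; S = 3.467 ‰
After stage 2: salt = 937,528 + 376,000×0.36 = 1,072,888; volume = 646,400 m³
S = 1,072,888 / 646,400 = 1.6598 ‰

1.66 ‰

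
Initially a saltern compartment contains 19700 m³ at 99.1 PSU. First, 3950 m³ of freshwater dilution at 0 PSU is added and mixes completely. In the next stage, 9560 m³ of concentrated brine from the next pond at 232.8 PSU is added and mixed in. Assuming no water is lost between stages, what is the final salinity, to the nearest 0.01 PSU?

Mass of salt is conserved:
Initial salt = 19,700×99.1 = 1,952,270
After stage 1: salt = 1,952,270 + 3,950×0 = 1,952,270; volume = 23,650 m³; S = 82.548 PSU
After stage 2: salt = 1,952,270 + 9,560×232.8 = 4,177,838; volume = 33,210 m³
S = 4,177,838 / 33,210 = 125.8006 PSU

125.80 PSU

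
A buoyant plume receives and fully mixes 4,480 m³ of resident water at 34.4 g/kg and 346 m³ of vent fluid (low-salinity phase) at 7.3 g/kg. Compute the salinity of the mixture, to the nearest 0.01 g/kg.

Salt balance:
salt = 4,480×34.4 + 346×7.3 = 154,112 + 2,525.8 = 156,637.8
volume = 4,480 + 346 = 4,826 m³
S = 156,637.8 / 4,826 = 32.4571 g/kg

32.46 g/kg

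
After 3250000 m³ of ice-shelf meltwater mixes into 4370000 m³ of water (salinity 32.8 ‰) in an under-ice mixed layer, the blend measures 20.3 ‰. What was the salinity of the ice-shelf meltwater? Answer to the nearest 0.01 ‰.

Salt balance: 4,370,000×32.8 + 3,250,000×S = 7,620,000×20.3
143,336,000 + 3,250,000·S = 154,686,000
S = (154,686,000 − 143,336,000) / 3,250,000 = 3.4923 ‰

3.49 ‰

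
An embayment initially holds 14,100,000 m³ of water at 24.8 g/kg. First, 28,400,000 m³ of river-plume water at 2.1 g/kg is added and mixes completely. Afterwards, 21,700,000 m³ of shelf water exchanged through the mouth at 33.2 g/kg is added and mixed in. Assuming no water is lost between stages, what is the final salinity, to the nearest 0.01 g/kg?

17.60 g/kg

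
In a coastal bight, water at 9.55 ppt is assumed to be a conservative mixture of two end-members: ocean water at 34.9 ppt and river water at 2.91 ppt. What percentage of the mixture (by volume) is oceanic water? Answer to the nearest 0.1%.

20.8%

Let g be the oceanic fraction. Salt balance per unit volume:
g×34.9 + (1−g)×2.91 = 9.55
g = (9.55 − 2.91) / (34.9 − 2.91) = 6.64/31.99 = 0.2076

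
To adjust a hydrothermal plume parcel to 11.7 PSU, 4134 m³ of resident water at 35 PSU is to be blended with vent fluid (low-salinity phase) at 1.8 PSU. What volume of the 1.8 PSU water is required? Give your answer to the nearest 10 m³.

9730 m³

Salt balance: 4,134×35 + V×1.8 = (4,134+V)×11.7
144,690 + 1.8V = 48,367.8 + 11.7V
96,322.2 = 9.9V
V = 9,729.52 m³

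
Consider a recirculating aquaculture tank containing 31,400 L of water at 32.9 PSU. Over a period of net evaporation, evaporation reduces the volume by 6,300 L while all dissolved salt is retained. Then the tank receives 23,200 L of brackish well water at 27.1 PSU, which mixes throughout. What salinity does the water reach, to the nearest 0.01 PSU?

After evaporation: salt = 31,400×32.9 = 1,033,060; volume = 31,400 − 6,300 = 25,100 L
After mixing: salt = 1,033,060 + 23,200×27.1 = 1,661,780; volume = 25,100 + 23,200 = 48,300 L
S = 1,661,780 / 48,300 = 34.4054 PSU

34.41 PSU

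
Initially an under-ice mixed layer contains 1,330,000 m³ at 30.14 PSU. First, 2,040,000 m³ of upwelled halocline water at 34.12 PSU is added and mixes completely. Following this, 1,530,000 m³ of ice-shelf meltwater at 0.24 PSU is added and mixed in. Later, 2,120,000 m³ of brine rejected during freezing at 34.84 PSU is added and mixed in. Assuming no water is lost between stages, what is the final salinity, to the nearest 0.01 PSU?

26.20 PSU

Conserving salt mass:
Initial salt = 1,330,000×30.14 = 40,086,200
After stage 1: salt = 40,086,200 + 2,040,000×34.12 = 109,691,000; volume = 3,370,000 m³; S = 32.549 PSU
After stage 2: salt = 109,691,000 + 1,530,000×0.24 = 110,058,200; volume = 4,900,000 m³; S = 22.461 PSU
After stage 3: salt = 110,058,200 + 2,120,000×34.84 = 183,919,000; volume = 7,020,000 m³
S = 183,919,000 / 7,020,000 = 26.1993 PSU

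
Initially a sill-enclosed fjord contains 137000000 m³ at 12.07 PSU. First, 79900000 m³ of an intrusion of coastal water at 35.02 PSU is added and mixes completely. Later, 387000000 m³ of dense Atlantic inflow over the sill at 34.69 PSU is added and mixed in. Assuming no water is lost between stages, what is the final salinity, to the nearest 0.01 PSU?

Weighted by volume,
Initial salt = 137,000,000×12.07 = 1,653,590,000
After stage 1: salt = 1,653,590,000 + 79,900,000×35.02 = 4,451,688,000; volume = 216,900,000 m³; S = 20.524 PSU
After stage 2: salt = 4,451,688,000 + 387,000,000×34.69 = 17,876,718,000; volume = 603,900,000 m³
S = 17,876,718,000 / 603,900,000 = 29.6021 PSU

29.60 PSU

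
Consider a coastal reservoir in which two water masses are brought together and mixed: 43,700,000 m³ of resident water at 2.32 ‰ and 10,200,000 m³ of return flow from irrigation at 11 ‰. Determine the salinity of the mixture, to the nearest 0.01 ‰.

3.96 ‰

By conservation of dissolved salt,
salt = 43,700,000×2.32 + 10,200,000×11 = 101,384,000 + 112,200,000 = 213,584,000
volume = 43,700,000 + 10,200,000 = 53,900,000 m³
S = 213,584,000 / 53,900,000 = 3.9626 ‰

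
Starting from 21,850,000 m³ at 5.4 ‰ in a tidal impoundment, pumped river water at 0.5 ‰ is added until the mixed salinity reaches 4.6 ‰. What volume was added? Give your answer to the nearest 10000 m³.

Salt balance: 21,850,000×5.4 + V×0.5 = (21,850,000+V)×4.6
117,990,000 + 0.5V = 100,510,000 + 4.6V
17,480,000 = 4.1V
V = 4,263,414.63 m³

4260000 m³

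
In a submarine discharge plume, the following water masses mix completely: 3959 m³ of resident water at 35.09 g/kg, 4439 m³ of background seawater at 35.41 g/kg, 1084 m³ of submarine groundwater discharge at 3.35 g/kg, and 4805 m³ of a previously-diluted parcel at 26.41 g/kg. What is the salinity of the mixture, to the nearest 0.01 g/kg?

Salt balance:
salt = 3,959×35.09 + 4,439×35.41 + 1,084×3.35 + 4,805×26.41 = 138,921.31 + 157,184.99 + 3,631.4 + 126,900.05 = 426,637.75
volume = 3,959 + 4,439 + 1,084 + 4,805 = 14,287 m³
S = 426,637.75 / 14,287 = 29.862 g/kg

29.86 g/kg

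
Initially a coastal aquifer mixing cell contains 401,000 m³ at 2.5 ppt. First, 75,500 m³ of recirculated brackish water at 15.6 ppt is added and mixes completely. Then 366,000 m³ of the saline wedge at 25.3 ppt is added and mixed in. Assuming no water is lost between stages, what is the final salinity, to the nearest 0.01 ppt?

13.58 ppt

Salt balance:
Initial salt = 401,000×2.5 = 1,002,500
After stage 1: salt = 1,002,500 + 75,500×15.6 = 2,180,300; volume = 476,500 m³; S = 4.576 ppt
After stage 2: salt = 2,180,300 + 366,000×25.3 = 11,440,100; volume = 842,500 m³
S = 11,440,100 / 842,500 = 13.5788 ppt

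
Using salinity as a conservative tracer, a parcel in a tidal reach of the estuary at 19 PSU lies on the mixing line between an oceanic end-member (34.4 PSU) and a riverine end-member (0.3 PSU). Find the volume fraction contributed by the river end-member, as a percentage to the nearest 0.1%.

Let f be the freshwater fraction. Salt balance per unit volume:
f×0.3 + (1−f)×34.4 = 19
f = (34.4 − 19) / (34.4 − 0.3) = 15.4/34.1 = 0.4516

45.2%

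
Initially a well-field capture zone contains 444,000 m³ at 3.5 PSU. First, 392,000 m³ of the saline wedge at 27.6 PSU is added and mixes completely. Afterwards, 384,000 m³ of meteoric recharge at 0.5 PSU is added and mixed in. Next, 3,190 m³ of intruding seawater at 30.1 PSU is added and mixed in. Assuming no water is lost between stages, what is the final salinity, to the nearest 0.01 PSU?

10.35 PSU

Total salt / total volume:
Initial salt = 444,000×3.5 = 1,554,000
After stage 1: salt = 1,554,000 + 392,000×27.6 = 12,373,200; volume = 836,000 m³; S = 14.8 PSU
After stage 2: salt = 12,373,200 + 384,000×0.5 = 12,565,200; volume = 1,220,000 m³; S = 10.299 PSU
After stage 3: salt = 12,565,200 + 3,190×30.1 = 12,661,219; volume = 1,223,190 m³
S = 12,661,219 / 1,223,190 = 10.351 PSU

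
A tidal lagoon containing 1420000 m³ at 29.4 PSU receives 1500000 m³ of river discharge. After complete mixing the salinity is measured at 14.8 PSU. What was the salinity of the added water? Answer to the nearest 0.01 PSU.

0.98 PSU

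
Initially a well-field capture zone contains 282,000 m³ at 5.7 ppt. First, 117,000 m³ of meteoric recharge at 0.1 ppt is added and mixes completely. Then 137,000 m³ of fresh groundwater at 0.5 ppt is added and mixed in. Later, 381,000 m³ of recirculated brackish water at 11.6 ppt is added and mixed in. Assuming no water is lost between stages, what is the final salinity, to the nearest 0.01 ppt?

6.66 ppt

Salt balance:
Initial salt = 282,000×5.7 = 1,607,400
After stage 1: salt = 1,607,400 + 117,000×0.1 = 1,619,100; volume = 399,000 m³; S = 4.058 ppt
After stage 2: salt = 1,619,100 + 137,000×0.5 = 1,687,600; volume = 536,000 m³; S = 3.149 ppt
After stage 3: salt = 1,687,600 + 381,000×11.6 = 6,107,200; volume = 917,000 m³
S = 6,107,200 / 917,000 = 6.66 ppt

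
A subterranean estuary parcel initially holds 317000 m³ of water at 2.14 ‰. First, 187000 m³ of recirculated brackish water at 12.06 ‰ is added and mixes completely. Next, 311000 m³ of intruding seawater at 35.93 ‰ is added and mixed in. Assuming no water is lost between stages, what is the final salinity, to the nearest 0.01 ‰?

17.31 ‰

Mass of salt is conserved:
Initial salt = 317,000×2.14 = 678,380
After stage 1: salt = 678,380 + 187,000×12.06 = 2,933,600; volume = 504,000 m³; S = 5.821 ‰
After stage 2: salt = 2,933,600 + 311,000×35.93 = 14,107,830; volume = 815,000 m³
S = 14,107,830 / 815,000 = 17.3102 ‰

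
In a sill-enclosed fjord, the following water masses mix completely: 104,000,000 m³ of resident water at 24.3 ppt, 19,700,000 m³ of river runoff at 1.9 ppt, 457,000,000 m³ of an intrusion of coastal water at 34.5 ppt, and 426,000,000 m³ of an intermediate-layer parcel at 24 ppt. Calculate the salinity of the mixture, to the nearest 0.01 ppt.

28.37 ppt

Mass of salt is conserved:
salt = 104,000,000×24.3 + 19,700,000×1.9 + 457,000,000×34.5 + 426,000,000×24 = 2,527,200,000 + 37,430,000 + 15,766,500,000 + 10,224,000,000 = 28,555,130,000
volume = 104,000,000 + 19,700,000 + 457,000,000 + 426,000,000 = 1,006,700,000 m³
S = 28,555,130,000 / 1,006,700,000 = 28.3651 ppt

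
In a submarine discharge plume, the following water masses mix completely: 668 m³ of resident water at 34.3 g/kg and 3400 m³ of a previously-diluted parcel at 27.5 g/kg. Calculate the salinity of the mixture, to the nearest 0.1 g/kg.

Salt balance:
salt = 668×34.3 + 3,400×27.5 = 22,912.4 + 93,500 = 116,412.4
volume = 668 + 3,400 = 4,068 m³
S = 116,412.4 / 4,068 = 28.617 g/kg

28.6 g/kg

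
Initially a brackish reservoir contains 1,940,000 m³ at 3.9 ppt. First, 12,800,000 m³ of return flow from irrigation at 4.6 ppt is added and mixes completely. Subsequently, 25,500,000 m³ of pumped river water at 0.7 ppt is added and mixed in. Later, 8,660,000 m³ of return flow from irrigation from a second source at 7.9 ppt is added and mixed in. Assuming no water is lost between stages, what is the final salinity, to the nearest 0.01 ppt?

Conserving salt mass:
Initial salt = 1,940,000×3.9 = 7,566,000
After stage 1: salt = 7,566,000 + 12,800,000×4.6 = 66,446,000; volume = 14,740,000 m³; S = 4.508 ppt
After stage 2: salt = 66,446,000 + 25,500,000×0.7 = 84,296,000; volume = 40,240,000 m³; S = 2.095 ppt
After stage 3: salt = 84,296,000 + 8,660,000×7.9 = 152,710,000; volume = 48,900,000 m³
S = 152,710,000 / 48,900,000 = 3.1229 ppt

3.12 ppt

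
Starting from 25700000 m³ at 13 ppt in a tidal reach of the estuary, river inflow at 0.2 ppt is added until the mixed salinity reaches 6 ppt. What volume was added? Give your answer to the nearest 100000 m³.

Salt balance: 25,700,000×13 + V×0.2 = (25,700,000+V)×6
334,100,000 + 0.2V = 154,200,000 + 6V
179,900,000 = 5.8V
V = 31,017,241.38 m³

31000000 m³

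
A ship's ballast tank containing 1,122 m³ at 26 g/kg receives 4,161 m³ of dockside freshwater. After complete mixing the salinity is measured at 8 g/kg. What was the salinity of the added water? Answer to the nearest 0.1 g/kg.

3.1 g/kg

Salt balance: 1,122×26 + 4,161×S = 5,283×8
29,172 + 4,161·S = 42,264
S = (42,264 − 29,172) / 4,161 = 3.1464 g/kg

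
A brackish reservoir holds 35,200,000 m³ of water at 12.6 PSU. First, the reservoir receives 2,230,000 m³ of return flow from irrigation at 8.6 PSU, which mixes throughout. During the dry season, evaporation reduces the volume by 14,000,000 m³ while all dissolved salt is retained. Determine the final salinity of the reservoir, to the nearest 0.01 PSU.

19.75 PSU

After mixing: salt = 35,200,000×12.6 + 2,230,000×8.6 = 462,698,000; volume = 37,430,000 m³
After evaporation: salt unchanged = 462,698,000; volume = 37,430,000 − 14,000,000 = 23,430,000 m³
S = 462,698,000 / 23,430,000 = 19.7481 PSU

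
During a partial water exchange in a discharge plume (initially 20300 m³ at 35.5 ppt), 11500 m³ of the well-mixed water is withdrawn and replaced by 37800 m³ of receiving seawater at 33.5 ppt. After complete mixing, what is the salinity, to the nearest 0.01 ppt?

33.88 ppt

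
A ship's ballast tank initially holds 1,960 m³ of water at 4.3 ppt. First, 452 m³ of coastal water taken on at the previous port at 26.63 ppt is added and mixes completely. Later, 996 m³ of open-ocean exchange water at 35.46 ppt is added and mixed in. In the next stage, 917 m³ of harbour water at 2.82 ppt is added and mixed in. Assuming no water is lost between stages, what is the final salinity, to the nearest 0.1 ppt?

Conserving salt mass:
Initial salt = 1,960×4.3 = 8,428
After stage 1: salt = 8,428 + 452×26.63 = 20,464.76; volume = 2,412 m³; S = 8.485 ppt
After stage 2: salt = 20,464.76 + 996×35.46 = 55,782.92; volume = 3,408 m³; S = 16.368 ppt
After stage 3: salt = 55,782.92 + 917×2.82 = 58,368.86; volume = 4,325 m³
S = 58,368.86 / 4,325 = 13.4957 ppt

13.5 ppt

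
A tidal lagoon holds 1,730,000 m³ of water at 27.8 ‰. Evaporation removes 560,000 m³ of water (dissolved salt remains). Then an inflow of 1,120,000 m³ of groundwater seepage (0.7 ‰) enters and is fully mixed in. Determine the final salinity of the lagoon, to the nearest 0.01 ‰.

21.34 ‰

After evaporation: salt = 1,730,000×27.8 = 48,094,000; volume = 1,730,000 − 560,000 = 1,170,000 m³
After mixing: salt = 48,094,000 + 1,120,000×0.7 = 48,878,000; volume = 1,170,000 + 1,120,000 = 2,290,000 m³
S = 48,878,000 / 2,290,000 = 21.3441 ‰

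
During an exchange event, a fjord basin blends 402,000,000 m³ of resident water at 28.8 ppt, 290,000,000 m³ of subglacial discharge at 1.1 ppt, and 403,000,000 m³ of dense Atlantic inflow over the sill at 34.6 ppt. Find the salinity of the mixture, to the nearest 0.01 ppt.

23.60 ppt

By conservation of dissolved salt,
salt = 402,000,000×28.8 + 290,000,000×1.1 + 403,000,000×34.6 = 11,577,600,000 + 319,000,000 + 13,943,800,000 = 25,840,400,000
volume = 402,000,000 + 290,000,000 + 403,000,000 = 1,095,000,000 m³
S = 25,840,400,000 / 1,095,000,000 = 23.5985 ppt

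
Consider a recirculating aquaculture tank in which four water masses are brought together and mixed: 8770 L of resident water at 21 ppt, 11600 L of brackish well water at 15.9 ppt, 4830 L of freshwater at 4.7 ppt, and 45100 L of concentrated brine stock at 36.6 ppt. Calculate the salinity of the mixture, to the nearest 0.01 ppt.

29.05 ppt

Mass of salt is conserved:
salt = 8,770×21 + 11,600×15.9 + 4,830×4.7 + 45,100×36.6 = 184,170 + 184,440 + 22,701 + 1,650,660 = 2,041,971
volume = 8,770 + 11,600 + 4,830 + 45,100 = 70,300 L
S = 2,041,971 / 70,300 = 29.0465 ppt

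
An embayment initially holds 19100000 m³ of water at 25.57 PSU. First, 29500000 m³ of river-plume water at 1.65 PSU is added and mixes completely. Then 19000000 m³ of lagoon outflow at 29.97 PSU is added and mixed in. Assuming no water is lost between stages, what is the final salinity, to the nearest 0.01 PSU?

Salt balance:
Initial salt = 19,100,000×25.57 = 488,387,000
After stage 1: salt = 488,387,000 + 29,500,000×1.65 = 537,062,000; volume = 48,600,000 m³; S = 11.051 PSU
After stage 2: salt = 537,062,000 + 19,000,000×29.97 = 1,106,492,000; volume = 67,600,000 m³
S = 1,106,492,000 / 67,600,000 = 16.3682 PSU

16.37 PSU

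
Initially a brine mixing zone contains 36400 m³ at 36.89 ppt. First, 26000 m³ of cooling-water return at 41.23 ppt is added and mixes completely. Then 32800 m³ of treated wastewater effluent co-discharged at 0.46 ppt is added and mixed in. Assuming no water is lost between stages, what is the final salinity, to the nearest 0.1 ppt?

Salt balance:
Initial salt = 36,400×36.89 = 1,342,796
After stage 1: salt = 1,342,796 + 26,000×41.23 = 2,414,776; volume = 62,400 m³; S = 38.698 ppt
After stage 2: salt = 2,414,776 + 32,800×0.46 = 2,429,864; volume = 95,200 m³
S = 2,429,864 / 95,200 = 25.5238 ppt

25.5 ppt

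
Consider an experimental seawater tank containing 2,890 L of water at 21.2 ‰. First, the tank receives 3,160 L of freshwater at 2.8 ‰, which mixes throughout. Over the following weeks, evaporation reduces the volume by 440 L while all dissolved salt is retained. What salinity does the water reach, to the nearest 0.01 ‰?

12.50 ‰

After mixing: salt = 2,890×21.2 + 3,160×2.8 = 70,116; volume = 6,050 L
After evaporation: salt unchanged = 70,116; volume = 6,050 − 440 = 5,610 L
S = 70,116 / 5,610 = 12.4984 ‰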